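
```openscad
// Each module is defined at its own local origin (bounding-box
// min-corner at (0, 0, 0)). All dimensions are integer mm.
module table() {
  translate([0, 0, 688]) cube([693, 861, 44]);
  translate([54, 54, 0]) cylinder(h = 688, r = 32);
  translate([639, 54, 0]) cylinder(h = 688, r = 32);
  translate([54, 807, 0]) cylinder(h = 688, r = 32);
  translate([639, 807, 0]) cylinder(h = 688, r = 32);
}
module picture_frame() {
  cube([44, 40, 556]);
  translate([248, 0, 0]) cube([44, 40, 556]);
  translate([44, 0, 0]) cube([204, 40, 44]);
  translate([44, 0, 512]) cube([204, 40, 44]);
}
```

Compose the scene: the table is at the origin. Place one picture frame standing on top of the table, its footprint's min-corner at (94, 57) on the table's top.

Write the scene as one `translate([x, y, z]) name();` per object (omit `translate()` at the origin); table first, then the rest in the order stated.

table();
translate([94, 57, 732]) picture_frame();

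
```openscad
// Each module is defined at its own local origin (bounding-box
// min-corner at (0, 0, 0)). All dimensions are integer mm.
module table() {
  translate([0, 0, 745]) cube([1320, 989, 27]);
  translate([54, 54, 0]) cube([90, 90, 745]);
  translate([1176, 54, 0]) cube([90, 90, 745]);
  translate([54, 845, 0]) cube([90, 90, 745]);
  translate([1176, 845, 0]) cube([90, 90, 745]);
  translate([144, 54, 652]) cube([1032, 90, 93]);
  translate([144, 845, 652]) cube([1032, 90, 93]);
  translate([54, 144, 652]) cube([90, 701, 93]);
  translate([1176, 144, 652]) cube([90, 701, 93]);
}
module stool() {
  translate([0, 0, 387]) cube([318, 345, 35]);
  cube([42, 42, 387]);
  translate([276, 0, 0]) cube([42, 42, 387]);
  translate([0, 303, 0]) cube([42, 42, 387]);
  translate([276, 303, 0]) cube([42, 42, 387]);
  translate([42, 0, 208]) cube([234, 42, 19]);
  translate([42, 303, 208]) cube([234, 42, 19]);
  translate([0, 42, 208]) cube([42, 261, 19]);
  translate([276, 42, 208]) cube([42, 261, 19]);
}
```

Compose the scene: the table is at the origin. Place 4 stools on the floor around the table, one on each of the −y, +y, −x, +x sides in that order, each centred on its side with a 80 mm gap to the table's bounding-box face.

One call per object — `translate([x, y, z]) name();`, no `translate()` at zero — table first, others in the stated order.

table();
translate([501, -425, 0]) stool();
translate([501, 1069, 0]) stool();
translate([-398, 322, 0]) stool();
translate([1400, 322, 0]) stool();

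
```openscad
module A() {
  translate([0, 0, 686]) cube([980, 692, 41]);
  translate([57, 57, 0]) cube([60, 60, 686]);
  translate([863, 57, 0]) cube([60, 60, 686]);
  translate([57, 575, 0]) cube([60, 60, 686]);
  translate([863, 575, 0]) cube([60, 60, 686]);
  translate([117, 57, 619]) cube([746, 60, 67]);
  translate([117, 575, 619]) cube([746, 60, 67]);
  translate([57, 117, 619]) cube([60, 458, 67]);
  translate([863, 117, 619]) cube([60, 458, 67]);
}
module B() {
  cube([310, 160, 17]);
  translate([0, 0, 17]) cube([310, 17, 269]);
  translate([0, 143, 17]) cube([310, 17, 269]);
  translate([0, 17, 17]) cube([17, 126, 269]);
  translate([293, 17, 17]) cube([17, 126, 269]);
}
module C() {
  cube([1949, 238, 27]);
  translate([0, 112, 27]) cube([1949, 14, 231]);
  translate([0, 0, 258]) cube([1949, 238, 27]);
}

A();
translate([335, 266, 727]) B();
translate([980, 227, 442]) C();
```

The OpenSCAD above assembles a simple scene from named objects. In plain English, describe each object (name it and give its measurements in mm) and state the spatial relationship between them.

A is a table: top 980 mm (x) × 692 mm (y), 41 mm thick, upper face at z = 727 mm, on four 60×60 mm square legs, each inset 57 mm from the nearest pair of top edges, running from z = 0 to the bottom of the top. Four apron rails, 60 mm thick and 67 mm tall, run between adjacent legs with their top edges flush with the underside of the top and their outer faces flush with the legs' outer faces.

B is an open-topped rectangular box: outside dimensions 310×160×286 mm, with a uniform wall and base thickness of 17 mm. The base is a full 310×160 slab on the floor; four walls sit on top of the base. The front and back walls (the −y and +y sides) span the full width; the two side walls fit between them.

C is an I-beam lying along x, 1949 mm long. Overall section height 285 mm. Two flanges 238 mm wide (y) and 27 mm thick, one on the floor and one at the top; a web 14 mm thick runs between them, centred on the flange width.

The open box is on top of the table, centred. The I-beam is beside the table with their tops flush at z = 727.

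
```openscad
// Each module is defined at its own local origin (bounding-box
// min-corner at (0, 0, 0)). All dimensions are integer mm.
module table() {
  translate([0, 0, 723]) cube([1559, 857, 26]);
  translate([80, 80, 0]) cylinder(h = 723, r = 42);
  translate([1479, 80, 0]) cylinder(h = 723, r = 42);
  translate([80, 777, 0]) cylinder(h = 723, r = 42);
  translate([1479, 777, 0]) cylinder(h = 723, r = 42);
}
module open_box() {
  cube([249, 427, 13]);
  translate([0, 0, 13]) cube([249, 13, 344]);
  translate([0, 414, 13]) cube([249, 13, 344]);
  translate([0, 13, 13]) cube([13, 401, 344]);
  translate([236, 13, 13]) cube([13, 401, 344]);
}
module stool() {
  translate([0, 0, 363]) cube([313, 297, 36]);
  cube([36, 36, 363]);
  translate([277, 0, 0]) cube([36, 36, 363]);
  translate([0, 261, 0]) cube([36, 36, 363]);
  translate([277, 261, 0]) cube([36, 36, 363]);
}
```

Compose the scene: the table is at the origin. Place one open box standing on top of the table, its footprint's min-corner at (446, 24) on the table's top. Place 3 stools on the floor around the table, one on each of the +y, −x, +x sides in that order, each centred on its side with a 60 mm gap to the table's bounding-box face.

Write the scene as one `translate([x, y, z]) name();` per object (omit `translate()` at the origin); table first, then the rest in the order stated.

table();
translate([446, 24, 749]) open_box();
translate([623, 917, 0]) stool();
translate([-373, 280, 0]) stool();
translate([1619, 280, 0]) stool();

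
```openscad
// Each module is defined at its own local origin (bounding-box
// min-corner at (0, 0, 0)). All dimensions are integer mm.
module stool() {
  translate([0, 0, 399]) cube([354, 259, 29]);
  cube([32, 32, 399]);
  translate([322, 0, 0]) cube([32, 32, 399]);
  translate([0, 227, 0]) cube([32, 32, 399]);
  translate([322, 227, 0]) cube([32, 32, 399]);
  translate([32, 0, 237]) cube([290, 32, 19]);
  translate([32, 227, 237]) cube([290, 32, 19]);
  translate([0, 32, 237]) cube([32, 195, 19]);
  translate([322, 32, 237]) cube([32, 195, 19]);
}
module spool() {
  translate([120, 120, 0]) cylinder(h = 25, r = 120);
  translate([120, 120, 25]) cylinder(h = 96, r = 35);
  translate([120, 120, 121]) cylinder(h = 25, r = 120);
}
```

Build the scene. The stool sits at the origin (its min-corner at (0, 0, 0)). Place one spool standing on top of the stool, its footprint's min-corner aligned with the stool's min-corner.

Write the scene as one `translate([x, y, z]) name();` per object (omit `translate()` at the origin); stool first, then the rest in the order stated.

stool();
translate([0, 0, 428]) spool();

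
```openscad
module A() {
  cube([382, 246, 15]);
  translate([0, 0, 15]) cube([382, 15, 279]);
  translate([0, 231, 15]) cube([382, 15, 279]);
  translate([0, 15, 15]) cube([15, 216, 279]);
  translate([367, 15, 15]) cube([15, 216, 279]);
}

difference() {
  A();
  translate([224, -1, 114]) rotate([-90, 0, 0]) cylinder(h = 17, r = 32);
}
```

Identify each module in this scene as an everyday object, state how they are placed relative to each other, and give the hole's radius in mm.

A is an open box. The open box has a circular hole through its front wall. The hole's radius is 32 mm.

The subtracted cylinder has r = 32 mm.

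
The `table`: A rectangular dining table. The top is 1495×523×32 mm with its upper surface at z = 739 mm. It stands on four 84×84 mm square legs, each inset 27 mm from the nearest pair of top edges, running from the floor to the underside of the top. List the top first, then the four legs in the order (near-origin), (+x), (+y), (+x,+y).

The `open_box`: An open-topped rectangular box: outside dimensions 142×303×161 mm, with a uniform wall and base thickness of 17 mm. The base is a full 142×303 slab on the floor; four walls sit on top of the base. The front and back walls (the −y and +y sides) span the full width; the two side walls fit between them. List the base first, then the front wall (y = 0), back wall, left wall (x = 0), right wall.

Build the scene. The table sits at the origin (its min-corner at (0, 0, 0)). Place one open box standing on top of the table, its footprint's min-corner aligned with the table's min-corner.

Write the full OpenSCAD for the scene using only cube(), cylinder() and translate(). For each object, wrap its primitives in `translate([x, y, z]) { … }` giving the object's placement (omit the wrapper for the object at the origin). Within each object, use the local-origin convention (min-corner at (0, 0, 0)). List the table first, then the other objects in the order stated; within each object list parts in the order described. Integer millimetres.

translate([0, 0, 707]) cube([1495, 523, 32]);
translate([27, 27, 0]) cube([84, 84, 707]);
translate([1384, 27, 0]) cube([84, 84, 707]);
translate([27, 412, 0]) cube([84, 84, 707]);
translate([1384, 412, 0]) cube([84, 84, 707]);
translate([0, 0, 739]) {
  cube([142, 303, 17]);
  translate([0, 0, 17]) cube([142, 17, 144]);
  translate([0, 286, 17]) cube([142, 17, 144]);
  translate([0, 17, 17]) cube([17, 269, 144]);
  translate([125, 17, 17]) cube([17, 269, 144]);
}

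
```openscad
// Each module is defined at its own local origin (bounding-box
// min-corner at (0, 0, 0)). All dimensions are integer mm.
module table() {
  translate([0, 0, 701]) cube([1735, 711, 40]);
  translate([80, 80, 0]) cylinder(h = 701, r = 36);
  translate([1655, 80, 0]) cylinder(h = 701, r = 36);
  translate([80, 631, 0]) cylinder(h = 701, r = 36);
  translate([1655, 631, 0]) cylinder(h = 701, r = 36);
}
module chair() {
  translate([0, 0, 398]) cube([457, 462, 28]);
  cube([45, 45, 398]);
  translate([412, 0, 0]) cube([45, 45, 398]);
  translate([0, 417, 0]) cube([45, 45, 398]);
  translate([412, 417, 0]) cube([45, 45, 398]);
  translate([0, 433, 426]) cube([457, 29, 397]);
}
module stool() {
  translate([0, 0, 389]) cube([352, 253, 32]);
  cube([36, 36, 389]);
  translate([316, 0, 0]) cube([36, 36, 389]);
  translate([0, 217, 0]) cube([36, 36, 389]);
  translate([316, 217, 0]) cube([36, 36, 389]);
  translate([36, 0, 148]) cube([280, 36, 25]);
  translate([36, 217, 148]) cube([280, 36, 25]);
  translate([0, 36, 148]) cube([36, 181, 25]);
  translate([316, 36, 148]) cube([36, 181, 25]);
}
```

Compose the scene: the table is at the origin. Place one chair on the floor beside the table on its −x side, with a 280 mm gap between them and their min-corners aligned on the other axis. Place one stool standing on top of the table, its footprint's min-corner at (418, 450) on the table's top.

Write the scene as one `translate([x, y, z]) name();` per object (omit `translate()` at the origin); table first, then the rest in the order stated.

table();
translate([-737, 0, 0]) chair();
translate([418, 450, 741]) stool();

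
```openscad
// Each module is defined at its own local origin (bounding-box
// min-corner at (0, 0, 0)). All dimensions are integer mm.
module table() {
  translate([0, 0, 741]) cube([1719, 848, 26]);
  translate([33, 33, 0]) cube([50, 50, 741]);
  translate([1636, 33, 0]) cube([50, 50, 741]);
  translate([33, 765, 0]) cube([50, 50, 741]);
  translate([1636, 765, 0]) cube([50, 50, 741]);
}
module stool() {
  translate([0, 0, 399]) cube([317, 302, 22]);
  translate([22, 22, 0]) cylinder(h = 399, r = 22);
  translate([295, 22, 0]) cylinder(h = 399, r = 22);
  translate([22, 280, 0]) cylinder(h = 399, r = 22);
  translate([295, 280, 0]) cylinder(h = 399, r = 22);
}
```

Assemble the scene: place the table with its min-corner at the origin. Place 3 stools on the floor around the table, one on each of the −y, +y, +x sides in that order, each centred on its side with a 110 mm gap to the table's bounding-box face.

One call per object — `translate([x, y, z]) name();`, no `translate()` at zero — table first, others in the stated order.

table();
translate([701, -412, 0]) stool();
translate([701, 958, 0]) stool();
translate([1829, 273, 0]) stool();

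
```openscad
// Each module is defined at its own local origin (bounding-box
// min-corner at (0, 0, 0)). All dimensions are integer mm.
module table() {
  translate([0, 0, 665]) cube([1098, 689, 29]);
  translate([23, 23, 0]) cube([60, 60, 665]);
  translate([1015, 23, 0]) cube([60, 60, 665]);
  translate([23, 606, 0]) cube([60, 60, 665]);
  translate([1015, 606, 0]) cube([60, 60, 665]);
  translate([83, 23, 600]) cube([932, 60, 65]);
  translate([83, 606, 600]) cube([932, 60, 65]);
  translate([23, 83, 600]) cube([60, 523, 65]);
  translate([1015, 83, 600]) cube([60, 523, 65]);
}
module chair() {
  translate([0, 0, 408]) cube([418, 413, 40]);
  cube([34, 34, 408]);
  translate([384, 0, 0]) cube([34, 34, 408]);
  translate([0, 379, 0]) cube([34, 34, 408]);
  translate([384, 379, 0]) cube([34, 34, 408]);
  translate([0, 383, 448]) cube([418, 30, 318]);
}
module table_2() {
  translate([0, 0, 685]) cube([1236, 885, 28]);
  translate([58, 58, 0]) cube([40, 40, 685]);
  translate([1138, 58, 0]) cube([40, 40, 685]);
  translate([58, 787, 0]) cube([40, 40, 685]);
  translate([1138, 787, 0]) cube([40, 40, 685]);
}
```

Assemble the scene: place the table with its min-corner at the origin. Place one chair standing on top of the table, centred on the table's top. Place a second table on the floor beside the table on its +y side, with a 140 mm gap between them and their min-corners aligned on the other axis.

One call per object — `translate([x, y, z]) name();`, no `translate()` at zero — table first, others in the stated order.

table();
translate([340, 138, 694]) chair();
translate([0, 829, 0]) table_2();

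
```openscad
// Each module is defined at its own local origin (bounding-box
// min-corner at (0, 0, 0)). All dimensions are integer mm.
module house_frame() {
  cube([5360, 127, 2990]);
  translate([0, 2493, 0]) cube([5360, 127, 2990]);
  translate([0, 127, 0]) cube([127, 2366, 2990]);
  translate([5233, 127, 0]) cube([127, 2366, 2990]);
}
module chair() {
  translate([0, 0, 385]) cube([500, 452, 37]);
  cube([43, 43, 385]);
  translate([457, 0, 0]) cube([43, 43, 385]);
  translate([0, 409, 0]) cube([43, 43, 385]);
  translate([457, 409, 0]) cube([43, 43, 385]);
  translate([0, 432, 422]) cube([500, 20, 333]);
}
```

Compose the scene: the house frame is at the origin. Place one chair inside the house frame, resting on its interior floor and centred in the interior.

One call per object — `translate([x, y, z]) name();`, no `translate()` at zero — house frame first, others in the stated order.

house_frame();
translate([2430, 1084, 0]) chair();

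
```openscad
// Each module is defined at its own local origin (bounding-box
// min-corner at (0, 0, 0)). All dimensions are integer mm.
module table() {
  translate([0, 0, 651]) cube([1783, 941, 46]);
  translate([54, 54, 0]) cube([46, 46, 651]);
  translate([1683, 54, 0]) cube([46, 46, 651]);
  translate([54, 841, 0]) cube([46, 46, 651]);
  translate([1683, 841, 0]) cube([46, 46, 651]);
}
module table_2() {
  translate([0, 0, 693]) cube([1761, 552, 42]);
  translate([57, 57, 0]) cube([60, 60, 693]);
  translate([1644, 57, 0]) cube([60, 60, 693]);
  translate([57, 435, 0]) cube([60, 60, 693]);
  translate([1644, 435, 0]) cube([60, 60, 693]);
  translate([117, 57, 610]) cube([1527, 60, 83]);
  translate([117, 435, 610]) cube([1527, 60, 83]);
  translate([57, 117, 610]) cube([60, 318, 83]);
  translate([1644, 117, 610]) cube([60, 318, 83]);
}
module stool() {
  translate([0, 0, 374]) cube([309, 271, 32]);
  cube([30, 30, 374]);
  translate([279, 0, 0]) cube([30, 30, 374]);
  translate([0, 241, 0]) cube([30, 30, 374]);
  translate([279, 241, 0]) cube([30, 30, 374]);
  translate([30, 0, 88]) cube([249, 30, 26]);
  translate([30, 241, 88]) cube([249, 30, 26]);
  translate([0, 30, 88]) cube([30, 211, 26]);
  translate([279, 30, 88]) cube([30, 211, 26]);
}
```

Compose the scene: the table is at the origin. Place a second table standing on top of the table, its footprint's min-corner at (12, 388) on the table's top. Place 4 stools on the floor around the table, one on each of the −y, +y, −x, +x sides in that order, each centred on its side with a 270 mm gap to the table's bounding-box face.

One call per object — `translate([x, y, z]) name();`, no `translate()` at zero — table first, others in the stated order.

table();
translate([12, 388, 697]) table_2();
translate([737, -541, 0]) stool();
translate([737, 1211, 0]) stool();
translate([-579, 335, 0]) stool();
translate([2053, 335, 0]) stool();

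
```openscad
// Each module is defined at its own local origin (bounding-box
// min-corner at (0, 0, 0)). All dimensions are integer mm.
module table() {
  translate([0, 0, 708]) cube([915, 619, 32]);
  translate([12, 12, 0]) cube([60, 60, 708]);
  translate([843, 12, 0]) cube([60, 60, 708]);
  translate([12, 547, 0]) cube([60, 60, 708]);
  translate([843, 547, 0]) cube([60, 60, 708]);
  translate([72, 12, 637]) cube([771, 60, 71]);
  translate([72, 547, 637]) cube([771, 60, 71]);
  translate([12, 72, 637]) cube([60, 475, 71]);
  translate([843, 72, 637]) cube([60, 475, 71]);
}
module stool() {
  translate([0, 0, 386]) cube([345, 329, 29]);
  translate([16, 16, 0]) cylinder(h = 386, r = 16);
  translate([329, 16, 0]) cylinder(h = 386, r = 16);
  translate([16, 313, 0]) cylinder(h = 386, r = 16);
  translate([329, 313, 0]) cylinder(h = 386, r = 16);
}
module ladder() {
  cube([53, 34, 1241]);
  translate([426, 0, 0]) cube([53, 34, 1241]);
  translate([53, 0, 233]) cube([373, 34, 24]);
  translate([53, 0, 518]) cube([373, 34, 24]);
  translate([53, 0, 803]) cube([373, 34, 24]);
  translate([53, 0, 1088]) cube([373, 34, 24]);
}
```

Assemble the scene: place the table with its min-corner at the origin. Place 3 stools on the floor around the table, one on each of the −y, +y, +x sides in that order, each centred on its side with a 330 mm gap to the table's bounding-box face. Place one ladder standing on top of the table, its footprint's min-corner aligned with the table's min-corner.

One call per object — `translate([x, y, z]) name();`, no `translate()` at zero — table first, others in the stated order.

table();
translate([285, -659, 0]) stool();
translate([285, 949, 0]) stool();
translate([1245, 145, 0]) stool();
translate([0, 0, 740]) ladder();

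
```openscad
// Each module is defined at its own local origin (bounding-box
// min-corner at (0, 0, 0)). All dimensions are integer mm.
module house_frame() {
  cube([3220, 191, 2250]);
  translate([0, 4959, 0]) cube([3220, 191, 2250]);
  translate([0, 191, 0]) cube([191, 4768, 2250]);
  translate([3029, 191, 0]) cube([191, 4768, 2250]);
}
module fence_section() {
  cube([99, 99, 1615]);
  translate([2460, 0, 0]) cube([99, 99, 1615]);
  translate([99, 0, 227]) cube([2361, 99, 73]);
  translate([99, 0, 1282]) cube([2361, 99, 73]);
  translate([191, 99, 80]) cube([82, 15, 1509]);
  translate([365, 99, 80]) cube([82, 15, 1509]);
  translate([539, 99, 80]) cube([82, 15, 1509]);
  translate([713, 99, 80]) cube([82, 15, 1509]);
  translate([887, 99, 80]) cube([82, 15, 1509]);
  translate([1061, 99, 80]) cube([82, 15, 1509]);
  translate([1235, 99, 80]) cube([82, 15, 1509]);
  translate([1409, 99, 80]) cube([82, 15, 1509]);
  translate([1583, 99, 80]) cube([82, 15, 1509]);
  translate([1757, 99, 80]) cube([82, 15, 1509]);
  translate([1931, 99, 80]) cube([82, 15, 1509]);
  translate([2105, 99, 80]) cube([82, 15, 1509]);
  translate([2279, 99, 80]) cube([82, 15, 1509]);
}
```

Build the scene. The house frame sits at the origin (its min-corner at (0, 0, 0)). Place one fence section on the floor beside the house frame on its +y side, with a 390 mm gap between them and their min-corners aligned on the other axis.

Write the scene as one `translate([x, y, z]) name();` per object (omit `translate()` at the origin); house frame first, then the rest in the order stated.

house_frame();
translate([0, 5540, 0]) fence_section();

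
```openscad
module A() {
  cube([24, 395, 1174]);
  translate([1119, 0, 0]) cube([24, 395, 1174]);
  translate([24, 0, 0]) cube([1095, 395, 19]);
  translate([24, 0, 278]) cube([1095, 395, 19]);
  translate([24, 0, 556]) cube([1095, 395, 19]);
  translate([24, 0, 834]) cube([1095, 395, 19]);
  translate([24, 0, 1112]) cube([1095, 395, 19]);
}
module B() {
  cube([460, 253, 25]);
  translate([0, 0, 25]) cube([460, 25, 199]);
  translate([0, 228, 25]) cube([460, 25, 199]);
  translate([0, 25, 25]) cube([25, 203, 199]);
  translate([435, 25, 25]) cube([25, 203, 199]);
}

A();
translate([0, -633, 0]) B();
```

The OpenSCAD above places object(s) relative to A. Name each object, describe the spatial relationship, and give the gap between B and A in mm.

A is a bookshelf. B is an open box. The open box is on the floor beside the bookshelf on its −y side. The gap between the open box and the bookshelf is 380 mm.

The open box's nearest face is 380 mm from the bookshelf's −y face.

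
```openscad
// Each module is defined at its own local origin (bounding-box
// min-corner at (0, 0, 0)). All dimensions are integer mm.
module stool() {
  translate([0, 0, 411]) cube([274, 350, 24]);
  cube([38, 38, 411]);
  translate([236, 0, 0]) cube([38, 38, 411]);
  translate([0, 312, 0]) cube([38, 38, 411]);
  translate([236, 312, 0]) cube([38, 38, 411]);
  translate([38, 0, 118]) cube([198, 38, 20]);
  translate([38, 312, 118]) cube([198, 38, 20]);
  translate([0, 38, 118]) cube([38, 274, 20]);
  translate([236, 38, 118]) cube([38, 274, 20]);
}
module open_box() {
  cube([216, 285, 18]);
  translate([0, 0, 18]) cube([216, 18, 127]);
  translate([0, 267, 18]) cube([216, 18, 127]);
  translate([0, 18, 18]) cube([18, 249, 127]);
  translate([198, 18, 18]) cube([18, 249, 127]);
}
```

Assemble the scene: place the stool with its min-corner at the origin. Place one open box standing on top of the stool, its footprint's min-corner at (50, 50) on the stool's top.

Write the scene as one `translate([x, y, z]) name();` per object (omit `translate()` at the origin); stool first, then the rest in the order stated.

stool();
translate([50, 50, 435]) open_box();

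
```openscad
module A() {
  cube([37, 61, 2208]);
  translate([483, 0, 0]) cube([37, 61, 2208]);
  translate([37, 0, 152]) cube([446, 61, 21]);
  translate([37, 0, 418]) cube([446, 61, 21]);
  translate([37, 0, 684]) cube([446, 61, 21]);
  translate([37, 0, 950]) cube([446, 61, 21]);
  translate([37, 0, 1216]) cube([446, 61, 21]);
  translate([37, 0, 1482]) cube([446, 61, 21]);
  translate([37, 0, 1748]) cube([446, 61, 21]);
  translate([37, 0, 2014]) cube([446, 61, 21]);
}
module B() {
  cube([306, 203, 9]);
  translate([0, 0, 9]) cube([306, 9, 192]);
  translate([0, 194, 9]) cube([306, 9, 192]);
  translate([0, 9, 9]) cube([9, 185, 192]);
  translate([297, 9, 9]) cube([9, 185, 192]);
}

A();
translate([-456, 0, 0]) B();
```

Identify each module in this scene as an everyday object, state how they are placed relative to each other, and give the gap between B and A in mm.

A is a ladder. B is an open box. The open box is on the floor beside the ladder on its −x side. The gap between the open box and the ladder is 150 mm.

The open box's nearest face is 150 mm from the ladder's −x face.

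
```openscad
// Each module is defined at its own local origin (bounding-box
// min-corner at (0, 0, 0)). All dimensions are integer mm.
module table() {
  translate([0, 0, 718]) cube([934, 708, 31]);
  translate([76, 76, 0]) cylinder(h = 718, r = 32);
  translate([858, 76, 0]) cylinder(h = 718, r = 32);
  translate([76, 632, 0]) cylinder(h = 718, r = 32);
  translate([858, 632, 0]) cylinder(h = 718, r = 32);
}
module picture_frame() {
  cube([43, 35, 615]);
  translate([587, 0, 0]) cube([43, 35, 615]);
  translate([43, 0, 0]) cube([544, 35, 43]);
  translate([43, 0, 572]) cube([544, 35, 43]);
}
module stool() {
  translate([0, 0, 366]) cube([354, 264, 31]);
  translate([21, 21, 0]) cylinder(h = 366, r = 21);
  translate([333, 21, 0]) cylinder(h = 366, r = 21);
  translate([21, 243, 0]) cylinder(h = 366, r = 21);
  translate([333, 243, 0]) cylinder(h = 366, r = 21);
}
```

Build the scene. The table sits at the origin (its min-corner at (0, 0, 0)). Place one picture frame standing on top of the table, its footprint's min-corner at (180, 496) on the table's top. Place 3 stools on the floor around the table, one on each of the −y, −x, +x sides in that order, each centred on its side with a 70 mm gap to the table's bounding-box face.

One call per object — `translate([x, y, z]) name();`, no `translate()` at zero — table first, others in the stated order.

table();
translate([180, 496, 749]) picture_frame();
translate([290, -334, 0]) stool();
translate([-424, 222, 0]) stool();
translate([1004, 222, 0]) stool();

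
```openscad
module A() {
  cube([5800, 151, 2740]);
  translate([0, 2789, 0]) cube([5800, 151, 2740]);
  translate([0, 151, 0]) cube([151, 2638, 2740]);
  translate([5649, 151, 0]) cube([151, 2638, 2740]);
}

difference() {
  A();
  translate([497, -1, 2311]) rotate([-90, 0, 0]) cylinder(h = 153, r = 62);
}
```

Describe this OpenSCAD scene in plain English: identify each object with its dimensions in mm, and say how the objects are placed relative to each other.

A is the wall frame of a small rectangular building: four walls, each 2740 mm tall and 151 mm thick, enclosing a footprint 5800 mm (x) by 2940 mm (y) outside-to-outside, with no floor or roof. The front and back walls (the −y and +y sides) span the full width; the two side walls fit between them.

The house frame has a circular hole of radius 62 mm through its front wall, centred at (x = 497, z = 2311).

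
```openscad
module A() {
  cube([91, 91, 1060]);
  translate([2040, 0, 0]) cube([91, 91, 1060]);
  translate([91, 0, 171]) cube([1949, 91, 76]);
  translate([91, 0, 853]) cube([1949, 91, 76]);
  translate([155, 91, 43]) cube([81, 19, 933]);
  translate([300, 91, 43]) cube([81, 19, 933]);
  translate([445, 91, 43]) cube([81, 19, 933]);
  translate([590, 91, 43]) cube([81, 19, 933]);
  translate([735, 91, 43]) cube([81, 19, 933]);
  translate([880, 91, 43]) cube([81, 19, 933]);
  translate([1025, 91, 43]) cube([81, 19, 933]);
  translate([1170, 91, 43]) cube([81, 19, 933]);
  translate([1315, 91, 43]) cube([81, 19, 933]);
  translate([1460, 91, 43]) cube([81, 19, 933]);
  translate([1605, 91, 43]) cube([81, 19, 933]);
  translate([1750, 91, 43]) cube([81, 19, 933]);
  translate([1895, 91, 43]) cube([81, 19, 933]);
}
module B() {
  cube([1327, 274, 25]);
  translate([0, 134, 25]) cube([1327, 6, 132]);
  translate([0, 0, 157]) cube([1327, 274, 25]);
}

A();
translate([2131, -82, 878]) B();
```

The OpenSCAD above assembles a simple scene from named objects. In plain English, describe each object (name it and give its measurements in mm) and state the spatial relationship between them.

A is a fence section. Two 91×91 mm posts, 1060 mm tall, stand on the floor with a clear span of 1949 mm between their inner faces. Two horizontal rails of 91×76 mm section span the gap between the posts with their undersides at z = 171 mm and z = 853 mm, flush with the posts' −y face. 13 pickets, each 81 mm wide, 19 mm thick and 933 mm tall, are fixed to the +y face of the rails with their bottoms at z = 43 mm, evenly spaced across the span with equal gaps (rounded down to the nearest mm) at the −x end and between each pair — any rounding remainder accumulates at the +x end.

B is an I-beam lying along x, 1327 mm long. Overall section height 182 mm. Two flanges 274 mm wide (y) and 25 mm thick, one on the floor and one at the top; a web 6 mm thick runs between them, centred on the flange width.

The I-beam is beside the fence section with their tops flush at z = 1060.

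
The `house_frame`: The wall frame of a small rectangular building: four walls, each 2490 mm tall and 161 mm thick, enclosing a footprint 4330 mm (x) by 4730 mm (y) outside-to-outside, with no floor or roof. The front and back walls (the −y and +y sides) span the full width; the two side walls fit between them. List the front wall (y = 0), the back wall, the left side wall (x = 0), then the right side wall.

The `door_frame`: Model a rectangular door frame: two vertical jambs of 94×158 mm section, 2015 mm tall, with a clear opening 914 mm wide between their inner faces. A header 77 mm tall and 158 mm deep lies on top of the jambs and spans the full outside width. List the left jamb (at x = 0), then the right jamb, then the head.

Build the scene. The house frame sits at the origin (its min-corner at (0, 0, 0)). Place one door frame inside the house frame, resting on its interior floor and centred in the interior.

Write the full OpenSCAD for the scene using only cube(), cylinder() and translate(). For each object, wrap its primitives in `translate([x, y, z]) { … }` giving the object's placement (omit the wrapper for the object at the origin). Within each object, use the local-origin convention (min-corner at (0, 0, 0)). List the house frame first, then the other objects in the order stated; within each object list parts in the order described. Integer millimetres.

cube([4330, 161, 2490]);
translate([0, 4569, 0]) cube([4330, 161, 2490]);
translate([0, 161, 0]) cube([161, 4408, 2490]);
translate([4169, 161, 0]) cube([161, 4408, 2490]);
translate([1614, 2286, 0]) {
  cube([94, 158, 2015]);
  translate([1008, 0, 0]) cube([94, 158, 2015]);
  translate([0, 0, 2015]) cube([1102, 158, 77]);
}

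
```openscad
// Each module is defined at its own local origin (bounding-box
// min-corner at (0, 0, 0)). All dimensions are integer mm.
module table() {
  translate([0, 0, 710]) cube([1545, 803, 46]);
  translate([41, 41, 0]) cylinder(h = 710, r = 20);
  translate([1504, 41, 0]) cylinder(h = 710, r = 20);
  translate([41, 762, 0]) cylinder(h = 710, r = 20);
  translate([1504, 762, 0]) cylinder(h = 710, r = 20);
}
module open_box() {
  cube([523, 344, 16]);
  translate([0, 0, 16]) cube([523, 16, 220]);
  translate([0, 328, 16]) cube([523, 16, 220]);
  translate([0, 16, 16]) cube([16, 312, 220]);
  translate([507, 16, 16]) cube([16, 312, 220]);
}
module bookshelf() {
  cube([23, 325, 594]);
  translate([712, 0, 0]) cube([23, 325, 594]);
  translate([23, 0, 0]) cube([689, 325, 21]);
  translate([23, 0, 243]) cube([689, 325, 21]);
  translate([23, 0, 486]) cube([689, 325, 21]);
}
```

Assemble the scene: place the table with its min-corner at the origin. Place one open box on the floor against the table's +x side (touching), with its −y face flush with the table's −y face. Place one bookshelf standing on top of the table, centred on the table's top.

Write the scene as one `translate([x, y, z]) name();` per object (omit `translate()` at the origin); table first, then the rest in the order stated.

table();
translate([1545, 0, 0]) open_box();
translate([405, 239, 756]) bookshelf();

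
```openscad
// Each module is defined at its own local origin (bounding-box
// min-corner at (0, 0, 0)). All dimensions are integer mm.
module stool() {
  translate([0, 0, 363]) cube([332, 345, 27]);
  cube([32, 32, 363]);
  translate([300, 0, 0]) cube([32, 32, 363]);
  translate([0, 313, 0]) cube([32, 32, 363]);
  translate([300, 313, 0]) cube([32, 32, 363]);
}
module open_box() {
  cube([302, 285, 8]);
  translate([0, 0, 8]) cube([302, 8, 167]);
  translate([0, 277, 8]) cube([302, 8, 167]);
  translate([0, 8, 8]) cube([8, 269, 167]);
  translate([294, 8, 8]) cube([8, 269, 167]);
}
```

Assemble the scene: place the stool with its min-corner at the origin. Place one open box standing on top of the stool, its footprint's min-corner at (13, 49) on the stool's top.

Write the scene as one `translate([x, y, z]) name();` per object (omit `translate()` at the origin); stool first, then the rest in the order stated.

stool();
translate([13, 49, 390]) open_box();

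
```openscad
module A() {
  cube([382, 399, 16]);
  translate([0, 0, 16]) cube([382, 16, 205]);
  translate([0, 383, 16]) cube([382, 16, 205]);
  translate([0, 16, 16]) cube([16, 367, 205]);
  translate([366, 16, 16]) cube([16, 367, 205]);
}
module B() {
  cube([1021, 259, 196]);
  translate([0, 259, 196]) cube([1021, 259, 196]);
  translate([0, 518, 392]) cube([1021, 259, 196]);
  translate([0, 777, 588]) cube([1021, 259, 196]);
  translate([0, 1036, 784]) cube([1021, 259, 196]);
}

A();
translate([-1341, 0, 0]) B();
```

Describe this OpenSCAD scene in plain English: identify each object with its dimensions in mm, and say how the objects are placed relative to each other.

A is an open storage box with external size 382×399×221 mm and wall thickness 16 mm (the base is also 16 mm thick). The base covers the whole footprint; the four walls stand on the base, with the y-facing walls full-width and the x-facing walls fitting between their inner faces.

B is a run of 5 identical solid stair steps. Each tread is 1021×259 mm and each step block is 196 mm high. Step 1 rests on the floor; step k is offset from step 1 by (k−1)×259 mm in y and (k−1)×196 mm in z.

The staircase is on the floor beside the open box on its −x side.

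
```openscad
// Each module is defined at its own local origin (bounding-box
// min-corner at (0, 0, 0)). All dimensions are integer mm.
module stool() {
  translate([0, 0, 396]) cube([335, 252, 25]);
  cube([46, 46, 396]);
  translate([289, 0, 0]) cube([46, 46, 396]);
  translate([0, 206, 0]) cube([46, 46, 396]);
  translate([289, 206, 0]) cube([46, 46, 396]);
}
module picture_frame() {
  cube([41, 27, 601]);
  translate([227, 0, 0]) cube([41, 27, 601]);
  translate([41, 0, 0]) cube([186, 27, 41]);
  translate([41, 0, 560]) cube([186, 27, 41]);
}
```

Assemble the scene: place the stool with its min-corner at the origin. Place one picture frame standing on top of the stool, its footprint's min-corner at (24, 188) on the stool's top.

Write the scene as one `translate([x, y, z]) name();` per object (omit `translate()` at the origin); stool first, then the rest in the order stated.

stool();
translate([24, 188, 421]) picture_frame();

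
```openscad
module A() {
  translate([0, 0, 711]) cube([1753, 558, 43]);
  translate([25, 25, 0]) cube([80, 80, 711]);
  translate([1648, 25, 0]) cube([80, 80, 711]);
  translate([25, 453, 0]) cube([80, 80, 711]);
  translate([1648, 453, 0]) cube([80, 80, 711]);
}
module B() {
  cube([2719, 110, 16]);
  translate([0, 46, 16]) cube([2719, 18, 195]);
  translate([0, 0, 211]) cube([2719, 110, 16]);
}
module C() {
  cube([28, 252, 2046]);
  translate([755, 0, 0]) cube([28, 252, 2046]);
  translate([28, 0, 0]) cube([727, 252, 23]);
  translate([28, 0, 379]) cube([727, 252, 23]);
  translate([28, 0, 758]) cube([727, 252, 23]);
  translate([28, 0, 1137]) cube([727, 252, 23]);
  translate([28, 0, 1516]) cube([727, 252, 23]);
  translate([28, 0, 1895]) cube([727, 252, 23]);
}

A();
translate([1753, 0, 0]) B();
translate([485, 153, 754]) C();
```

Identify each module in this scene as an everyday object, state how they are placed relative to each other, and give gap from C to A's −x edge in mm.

A is a table. B is an I-beam. C is a bookshelf. The I-beam is against the table's +x side, with their −y faces flush. The bookshelf is on top of the table, centred. The gap from the bookshelf to the table's −x edge is 485 mm.

The bookshelf's min-x is at 485; the table's min-x is 0; gap = 485 mm.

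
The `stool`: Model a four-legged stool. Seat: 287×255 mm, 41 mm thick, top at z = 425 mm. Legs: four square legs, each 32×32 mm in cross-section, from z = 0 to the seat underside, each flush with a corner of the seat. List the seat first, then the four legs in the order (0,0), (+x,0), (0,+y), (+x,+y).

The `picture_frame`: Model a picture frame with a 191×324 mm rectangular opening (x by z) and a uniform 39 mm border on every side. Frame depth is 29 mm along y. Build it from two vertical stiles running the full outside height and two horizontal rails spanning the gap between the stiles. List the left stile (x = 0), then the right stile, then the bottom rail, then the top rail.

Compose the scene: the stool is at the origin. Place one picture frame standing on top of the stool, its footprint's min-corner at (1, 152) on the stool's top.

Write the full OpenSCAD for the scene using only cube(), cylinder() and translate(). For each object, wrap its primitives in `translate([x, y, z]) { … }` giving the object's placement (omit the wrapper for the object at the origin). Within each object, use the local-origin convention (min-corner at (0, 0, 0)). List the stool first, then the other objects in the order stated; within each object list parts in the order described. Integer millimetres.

translate([0, 0, 384]) cube([287, 255, 41]);
cube([32, 32, 384]);
translate([255, 0, 0]) cube([32, 32, 384]);
translate([0, 223, 0]) cube([32, 32, 384]);
translate([255, 223, 0]) cube([32, 32, 384]);
translate([1, 152, 425]) {
  cube([39, 29, 402]);
  translate([230, 0, 0]) cube([39, 29, 402]);
  translate([39, 0, 0]) cube([191, 29, 39]);
  translate([39, 0, 363]) cube([191, 29, 39]);
}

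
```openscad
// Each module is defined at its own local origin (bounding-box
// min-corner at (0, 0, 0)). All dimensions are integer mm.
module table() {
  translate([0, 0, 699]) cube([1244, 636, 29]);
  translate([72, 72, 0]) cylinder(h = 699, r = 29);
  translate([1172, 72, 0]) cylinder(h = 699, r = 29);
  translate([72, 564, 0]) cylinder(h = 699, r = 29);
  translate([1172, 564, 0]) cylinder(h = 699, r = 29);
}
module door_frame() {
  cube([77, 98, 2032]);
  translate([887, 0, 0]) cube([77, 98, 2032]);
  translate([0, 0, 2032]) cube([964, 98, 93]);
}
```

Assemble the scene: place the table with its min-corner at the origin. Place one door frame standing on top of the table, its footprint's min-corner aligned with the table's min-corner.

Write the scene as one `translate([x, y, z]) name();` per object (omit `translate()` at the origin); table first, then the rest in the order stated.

table();
translate([0, 0, 728]) door_frame();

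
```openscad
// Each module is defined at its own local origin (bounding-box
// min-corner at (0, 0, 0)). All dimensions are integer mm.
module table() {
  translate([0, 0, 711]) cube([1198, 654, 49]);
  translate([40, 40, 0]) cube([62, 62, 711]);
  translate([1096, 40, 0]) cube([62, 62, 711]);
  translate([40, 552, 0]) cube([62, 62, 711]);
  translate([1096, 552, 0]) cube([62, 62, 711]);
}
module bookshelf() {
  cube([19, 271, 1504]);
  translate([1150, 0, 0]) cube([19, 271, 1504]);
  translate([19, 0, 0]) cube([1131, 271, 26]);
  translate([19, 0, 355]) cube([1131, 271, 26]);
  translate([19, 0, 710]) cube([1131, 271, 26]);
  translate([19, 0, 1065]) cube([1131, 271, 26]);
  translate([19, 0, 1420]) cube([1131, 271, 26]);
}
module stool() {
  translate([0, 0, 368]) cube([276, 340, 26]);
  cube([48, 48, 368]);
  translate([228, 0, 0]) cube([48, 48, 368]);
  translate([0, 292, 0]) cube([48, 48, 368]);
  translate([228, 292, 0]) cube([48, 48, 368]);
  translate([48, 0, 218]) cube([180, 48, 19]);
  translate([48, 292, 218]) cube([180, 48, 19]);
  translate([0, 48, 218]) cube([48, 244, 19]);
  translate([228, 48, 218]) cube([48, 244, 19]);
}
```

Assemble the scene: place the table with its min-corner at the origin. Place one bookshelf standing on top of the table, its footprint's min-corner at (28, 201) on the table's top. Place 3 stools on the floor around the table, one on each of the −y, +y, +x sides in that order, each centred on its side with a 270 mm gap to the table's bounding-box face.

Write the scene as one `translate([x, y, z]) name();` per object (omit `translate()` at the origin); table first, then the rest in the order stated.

table();
translate([28, 201, 760]) bookshelf();
translate([461, -610, 0]) stool();
translate([461, 924, 0]) stool();
translate([1468, 157, 0]) stool();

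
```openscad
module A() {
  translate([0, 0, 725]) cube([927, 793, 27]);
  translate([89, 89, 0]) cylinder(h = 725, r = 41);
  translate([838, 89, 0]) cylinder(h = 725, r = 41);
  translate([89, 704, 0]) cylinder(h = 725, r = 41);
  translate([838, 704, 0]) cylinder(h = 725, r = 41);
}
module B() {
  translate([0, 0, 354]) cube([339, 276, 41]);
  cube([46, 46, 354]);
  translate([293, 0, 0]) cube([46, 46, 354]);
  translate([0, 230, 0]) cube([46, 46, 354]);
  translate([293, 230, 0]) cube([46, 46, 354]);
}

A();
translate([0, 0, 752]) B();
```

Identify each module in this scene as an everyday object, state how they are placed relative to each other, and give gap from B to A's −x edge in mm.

The stool's min-x is at 0; the table's min-x is 0; gap = 0 mm.

A is a table. B is a stool. The stool is on top of the table. The gap from the stool to the table's −x edge is 0 mm.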